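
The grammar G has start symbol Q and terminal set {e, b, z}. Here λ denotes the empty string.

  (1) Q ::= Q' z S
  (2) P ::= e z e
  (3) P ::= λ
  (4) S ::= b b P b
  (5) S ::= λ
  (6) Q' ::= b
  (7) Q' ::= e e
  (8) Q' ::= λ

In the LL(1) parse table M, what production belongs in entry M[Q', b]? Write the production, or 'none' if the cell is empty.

Q' ::= b

FIRST(P): from P::=e z e we get {e}; from P::=λ we get {λ}. So FIRST(P) = {λ, e}.
FIRST(S): from S::=b b P b we get {b}; from S::=λ we get {λ}. So FIRST(S) = {λ, b}.
FIRST(Q'): from Q'::=b we get {b}; from Q'::=e e we get {e}; from Q'::=λ we get {λ}. So FIRST(Q') = {λ, b, e}.
FIRST(Q): from Q::=Q' z S we get {b, e, z}. So FIRST(Q) = {b, e, z}.
FOLLOW(Q) includes $ since Q is the start symbol.
FOLLOW(Q'): in Q::=Q' z S, Q' is followed by z S with FIRST {z}. Thus FOLLOW(Q') = {z}.
For Q' ::= b: FIRST(b) = {b}, so it goes in M[Q', t] for t ∈ {b}.
For Q' ::= e e: FIRST(e e) = {e}, so it goes in M[Q', t] for t ∈ {e}.
For Q' ::= λ: FIRST(λ) = {λ}, so it goes in M[Q', t] for t ∈ {}; since λ ∈ FIRST, also for every t ∈ FOLLOW(Q') = {z}.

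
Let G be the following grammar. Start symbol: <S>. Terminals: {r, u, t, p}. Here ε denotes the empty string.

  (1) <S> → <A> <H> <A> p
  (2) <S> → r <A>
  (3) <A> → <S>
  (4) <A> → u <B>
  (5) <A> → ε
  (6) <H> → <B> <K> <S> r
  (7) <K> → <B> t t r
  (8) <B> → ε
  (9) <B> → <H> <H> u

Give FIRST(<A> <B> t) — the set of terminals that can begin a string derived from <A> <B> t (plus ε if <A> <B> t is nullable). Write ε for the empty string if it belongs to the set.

{r, t, u}

FIRST(<S>): from <S>→<A> <H> <A> p we get {r, t, u}; from <S>→r <A> we get {r}. So FIRST(<S>) = {r, t, u}.
FIRST(<A>): from <A>→<S> we get {r, t, u}; from <A>→u <B> we get {u}; from <A>→ε we get {ε}. So FIRST(<A>) = {ε, r, t, u}.
FIRST(<H>): from <H>→<B> <K> <S> r we get {t}. So FIRST(<H>) = {t}.
FIRST(<B>): from <B>→ε we get {ε}; from <B>→<H> <H> u we get {t}. So FIRST(<B>) = {ε, t}.
FIRST(<K>): from <K>→<B> t t r we get {t}. So FIRST(<K>) = {t}.
FIRST(<A> <B> t): take FIRST of each symbol in turn, carrying on past any symbol whose FIRST contains ε; result {r, t, u}.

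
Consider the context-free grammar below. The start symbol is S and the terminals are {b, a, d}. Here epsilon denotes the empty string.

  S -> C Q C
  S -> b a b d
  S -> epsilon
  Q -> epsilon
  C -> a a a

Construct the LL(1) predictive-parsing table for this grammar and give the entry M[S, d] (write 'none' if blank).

FIRST(Q): from Q->epsilon we get {epsilon}. So FIRST(Q) = {epsilon}.
FIRST(C): from C->a a a we get {a}. So FIRST(C) = {a}.
FIRST(S): from S->C Q C we get {a}; from S->b a b d we get {b}; from S->epsilon we get {epsilon}. So FIRST(S) = {epsilon, a, b}.
FOLLOW(S) includes $ since S is the start symbol.
FOLLOW(S): S appears on no right-hand side. Thus FOLLOW(S) = {$}.
For S -> C Q C: FIRST(C Q C) = {a}, so it goes in M[S, t] for t ∈ {a}.
For S -> b a b d: FIRST(b a b d) = {b}, so it goes in M[S, t] for t ∈ {b}.
For S -> epsilon: FIRST(epsilon) = {epsilon}, so it goes in M[S, t] for t ∈ {}; since epsilon ∈ FIRST, also for every t ∈ FOLLOW(S) = {$}.
None of these place a production in M[S, d].

none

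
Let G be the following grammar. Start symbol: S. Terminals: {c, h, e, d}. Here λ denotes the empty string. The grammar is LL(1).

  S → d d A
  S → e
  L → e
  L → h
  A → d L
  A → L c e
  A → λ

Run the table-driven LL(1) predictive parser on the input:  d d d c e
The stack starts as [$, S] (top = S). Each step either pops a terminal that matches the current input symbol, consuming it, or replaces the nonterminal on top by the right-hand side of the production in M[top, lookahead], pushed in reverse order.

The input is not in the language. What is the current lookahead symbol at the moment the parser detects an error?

     Stack    Input        Action
  1  $ S      d d d c e $  expand S → d d A
  2  $ A d d  d d d c e $  match d
  3  $ A d    d d c e $    match d
  4  $ A      d c e $      expand A → d L
  5  $ L d    d c e $      match d
  6  $ L      c e $        error: M[L, c] is empty

c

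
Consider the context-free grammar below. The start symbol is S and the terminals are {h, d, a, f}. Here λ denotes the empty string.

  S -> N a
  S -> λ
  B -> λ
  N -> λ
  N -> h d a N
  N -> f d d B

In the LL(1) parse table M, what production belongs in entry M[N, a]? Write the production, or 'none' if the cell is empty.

N -> λ

FIRST(B): from B->λ we get {λ}. So FIRST(B) = {λ}.
FIRST(N): from N->λ we get {λ}; from N->h d a N we get {h}; from N->f d d B we get {f}. So FIRST(N) = {λ, f, h}.
FIRST(S): from S->N a we get {a, f, h}; from S->λ we get {λ}. So FIRST(S) = {λ, a, f, h}.
FOLLOW(S) includes $ since S is the start symbol.
FOLLOW(N): in S->N a, N is followed by a with FIRST {a}; in N->h d a N, the suffix after N is empty (adds nothing new). Thus FOLLOW(N) = {a}.
For N -> λ: FIRST(λ) = {λ}, so it goes in M[N, t] for t ∈ {}; since λ ∈ FIRST, also for every t ∈ FOLLOW(N) = {a}.
For N -> h d a N: FIRST(h d a N) = {h}, so it goes in M[N, t] for t ∈ {h}.
For N -> f d d B: FIRST(f d d B) = {f}, so it goes in M[N, t] for t ∈ {f}.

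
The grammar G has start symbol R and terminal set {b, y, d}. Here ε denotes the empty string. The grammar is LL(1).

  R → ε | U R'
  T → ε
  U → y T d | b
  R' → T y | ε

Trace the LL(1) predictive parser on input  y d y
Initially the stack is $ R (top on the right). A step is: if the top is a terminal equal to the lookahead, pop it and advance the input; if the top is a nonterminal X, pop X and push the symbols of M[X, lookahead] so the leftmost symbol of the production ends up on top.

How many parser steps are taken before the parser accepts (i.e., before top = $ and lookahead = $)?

step 1: stack=$ R  input=y d y $  — expand R → U R'
step 2: stack=$ R' U  input=y d y $  — expand U → y T d
step 3: stack=$ R' d T y  input=y d y $  — match y
step 4: stack=$ R' d T  input=d y $  — expand T → ε
step 5: stack=$ R' d  input=d y $  — match d
step 6: stack=$ R'  input=y $  — expand R' → T y
step 7: stack=$ y T  input=y $  — expand T → ε
step 8: stack=$ y  input=y $  — match y
Accept reached after 8 steps.

8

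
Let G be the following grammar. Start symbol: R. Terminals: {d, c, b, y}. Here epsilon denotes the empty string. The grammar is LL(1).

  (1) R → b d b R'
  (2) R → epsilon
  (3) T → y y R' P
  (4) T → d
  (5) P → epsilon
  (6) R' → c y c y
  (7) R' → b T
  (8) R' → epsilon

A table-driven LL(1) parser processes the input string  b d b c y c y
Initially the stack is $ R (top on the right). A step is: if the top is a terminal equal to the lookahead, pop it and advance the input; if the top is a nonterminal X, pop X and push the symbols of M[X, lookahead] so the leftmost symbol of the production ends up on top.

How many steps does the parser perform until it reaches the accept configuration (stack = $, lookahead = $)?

step 1: stack=$ R  input=b d b c y c y $  — expand R → b d b R'
step 2: stack=$ R' b d b  input=b d b c y c y $  — match b
step 3: stack=$ R' b d  input=d b c y c y $  — match d
step 4: stack=$ R' b  input=b c y c y $  — match b
step 5: stack=$ R'  input=c y c y $  — expand R' → c y c y
step 6: stack=$ y c y c  input=c y c y $  — match c
step 7: stack=$ y c y  input=y c y $  — match y
step 8: stack=$ y c  input=c y $  — match c
step 9: stack=$ y  input=y $  — match y
Accept reached after 9 steps.

9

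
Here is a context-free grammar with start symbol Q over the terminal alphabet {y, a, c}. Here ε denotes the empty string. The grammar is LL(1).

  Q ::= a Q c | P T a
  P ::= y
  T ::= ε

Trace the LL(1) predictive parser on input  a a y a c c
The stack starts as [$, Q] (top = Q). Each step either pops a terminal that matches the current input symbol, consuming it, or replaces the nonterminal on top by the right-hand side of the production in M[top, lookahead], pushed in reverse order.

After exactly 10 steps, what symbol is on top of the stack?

c

step 1: stack=$ Q  input=a a y a c c $  — expand Q ::= a Q c
step 2: stack=$ c Q a  input=a a y a c c $  — match a
step 3: stack=$ c Q  input=a y a c c $  — expand Q ::= a Q c
step 4: stack=$ c c Q a  input=a y a c c $  — match a
step 5: stack=$ c c Q  input=y a c c $  — expand Q ::= P T a
step 6: stack=$ c c a T P  input=y a c c $  — expand P ::= y
step 7: stack=$ c c a T y  input=y a c c $  — match y
step 8: stack=$ c c a T  input=a c c $  — expand T ::= ε
step 9: stack=$ c c a  input=a c c $  — match a
step 10: stack=$ c c  input=c c $  — match c
Stack after step 10: $ c (top = c).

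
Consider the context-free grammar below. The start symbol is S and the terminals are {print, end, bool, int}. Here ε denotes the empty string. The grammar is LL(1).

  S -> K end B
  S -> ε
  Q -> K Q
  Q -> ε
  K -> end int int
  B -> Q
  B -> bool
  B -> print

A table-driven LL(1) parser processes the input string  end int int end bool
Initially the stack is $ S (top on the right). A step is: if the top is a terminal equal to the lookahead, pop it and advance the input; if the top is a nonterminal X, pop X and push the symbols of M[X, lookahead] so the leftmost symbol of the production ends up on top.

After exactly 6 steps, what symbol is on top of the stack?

B

step 1: stack=$ S  input=end int int end bool $  — expand S -> K end B
step 2: stack=$ B end K  input=end int int end bool $  — expand K -> end int int
step 3: stack=$ B end int int end  input=end int int end bool $  — match end
step 4: stack=$ B end int int  input=int int end bool $  — match int
step 5: stack=$ B end int  input=int end bool $  — match int
step 6: stack=$ B end  input=end bool $  — match end
Stack after step 6: $ B (top = B).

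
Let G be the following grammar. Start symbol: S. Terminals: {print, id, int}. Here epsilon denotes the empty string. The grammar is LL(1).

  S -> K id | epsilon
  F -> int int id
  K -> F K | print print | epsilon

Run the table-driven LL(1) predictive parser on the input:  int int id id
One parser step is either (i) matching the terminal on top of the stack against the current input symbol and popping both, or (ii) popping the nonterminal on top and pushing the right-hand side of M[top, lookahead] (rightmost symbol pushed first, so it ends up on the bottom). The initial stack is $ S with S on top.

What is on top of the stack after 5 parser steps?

id

step 1: stack=$ S  input=int int id id $  — expand S -> K id
step 2: stack=$ id K  input=int int id id $  — expand K -> F K
step 3: stack=$ id K F  input=int int id id $  — expand F -> int int id
step 4: stack=$ id K id int int  input=int int id id $  — match int
step 5: stack=$ id K id int  input=int id id $  — match int
Stack after step 5: $ id K id (top = id).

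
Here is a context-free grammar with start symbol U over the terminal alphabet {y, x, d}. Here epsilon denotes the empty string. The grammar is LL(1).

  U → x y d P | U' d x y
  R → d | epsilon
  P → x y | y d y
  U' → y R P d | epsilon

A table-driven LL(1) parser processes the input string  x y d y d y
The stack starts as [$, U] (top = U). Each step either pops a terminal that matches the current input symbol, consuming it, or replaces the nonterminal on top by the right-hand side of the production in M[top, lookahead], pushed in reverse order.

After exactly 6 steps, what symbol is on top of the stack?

d

step 1: stack=$ U  input=x y d y d y $  — expand U → x y d P
step 2: stack=$ P d y x  input=x y d y d y $  — match x
step 3: stack=$ P d y  input=y d y d y $  — match y
step 4: stack=$ P d  input=d y d y $  — match d
step 5: stack=$ P  input=y d y $  — expand P → y d y
step 6: stack=$ y d y  input=y d y $  — match y
Stack after step 6: $ y d (top = d).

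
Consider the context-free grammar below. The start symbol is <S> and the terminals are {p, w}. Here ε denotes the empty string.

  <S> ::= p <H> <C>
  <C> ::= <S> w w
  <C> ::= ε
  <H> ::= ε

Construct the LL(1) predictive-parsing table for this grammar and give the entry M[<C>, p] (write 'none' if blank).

<C> ::= <S> w w

FIRST(<S>) = {p}
FIRST(<H>) = {ε}
FIRST(<C>) = {ε, p}  (via <S> w w)
FOLLOW(<S>) includes $ since <S> is the start symbol.
FOLLOW(<S>): in <C>::=<S> w w, <S> is followed by w w with FIRST {w}. Thus FOLLOW(<S>) = {$, w}.
FOLLOW(<C>): in <S>::=p <H> <C>, the suffix after <C> is empty, so FOLLOW(<C>) ⊇ FOLLOW(<S>) = {$, w}. Thus FOLLOW(<C>) = {$, w}.
For <C> ::= <S> w w: FIRST(<S> w w) = {p}, so it goes in M[<C>, t] for t ∈ {p}.
For <C> ::= ε: FIRST(ε) = {ε}, so it goes in M[<C>, t] for t ∈ {}; since ε ∈ FIRST, also for every t ∈ FOLLOW(<C>) = {$, w}.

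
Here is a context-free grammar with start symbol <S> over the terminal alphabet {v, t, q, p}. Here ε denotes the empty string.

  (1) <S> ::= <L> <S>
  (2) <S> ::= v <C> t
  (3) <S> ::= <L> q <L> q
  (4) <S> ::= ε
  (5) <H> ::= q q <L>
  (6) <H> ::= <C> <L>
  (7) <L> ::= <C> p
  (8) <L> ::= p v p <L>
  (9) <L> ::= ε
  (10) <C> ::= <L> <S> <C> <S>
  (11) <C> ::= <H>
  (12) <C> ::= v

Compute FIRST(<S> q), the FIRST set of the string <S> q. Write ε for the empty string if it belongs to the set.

{p, q, v}

FIRST(<S>): from <S>::=<L> <S> we get {ε, p, q, v}; from <S>::=v <C> t we get {v}; from <S>::=<L> q <L> q we get {p, q, v}; from <S>::=ε we get {ε}. So FIRST(<S>) = {ε, p, q, v}.
FIRST(<H>): from <H>::=q q <L> we get {q}; from <H>::=<C> <L> we get {p, q, v}. So FIRST(<H>) = {p, q, v}.
FIRST(<L>): from <L>::=<C> p we get {p, q, v}; from <L>::=p v p <L> we get {p}; from <L>::=ε we get {ε}. So FIRST(<L>) = {ε, p, q, v}.
FIRST(<C>): from <C>::=<L> <S> <C> <S> we get {p, q, v}; from <C>::=<H> we get {p, q, v}; from <C>::=v we get {v}. So FIRST(<C>) = {p, q, v}.
FIRST(<S> q): take FIRST of each symbol in turn, carrying on past any symbol whose FIRST contains ε; result {p, q, v}.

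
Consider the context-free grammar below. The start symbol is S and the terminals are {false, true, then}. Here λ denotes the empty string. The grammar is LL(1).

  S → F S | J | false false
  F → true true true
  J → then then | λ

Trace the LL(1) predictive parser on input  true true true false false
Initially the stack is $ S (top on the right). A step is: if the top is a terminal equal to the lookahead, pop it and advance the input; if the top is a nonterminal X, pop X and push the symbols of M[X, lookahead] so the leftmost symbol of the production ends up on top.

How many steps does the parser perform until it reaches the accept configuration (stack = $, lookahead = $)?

     Stack               Input                         Action
  1  $ S                 true true true false false $  expand S → F S
  2  $ S F               true true true false false $  expand F → true true true
  3  $ S true true true  true true true false false $  match true
  4  $ S true true       true true false false $       match true
  5  $ S true            true false false $            match true
  6  $ S                 false false $                 expand S → false false
  7  $ false false       false false $                 match false
  8  $ false             false $                       match false
Accept reached after 8 steps.

8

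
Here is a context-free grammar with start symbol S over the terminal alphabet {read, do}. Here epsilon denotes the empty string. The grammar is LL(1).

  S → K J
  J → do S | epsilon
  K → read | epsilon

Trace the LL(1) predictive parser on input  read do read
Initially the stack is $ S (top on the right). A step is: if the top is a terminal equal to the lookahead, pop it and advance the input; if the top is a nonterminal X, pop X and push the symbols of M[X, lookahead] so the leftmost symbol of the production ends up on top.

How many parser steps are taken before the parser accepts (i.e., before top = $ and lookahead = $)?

9

step 1: stack=$ S  input=read do read $  — expand S → K J
step 2: stack=$ J K  input=read do read $  — expand K → read
step 3: stack=$ J read  input=read do read $  — match read
step 4: stack=$ J  input=do read $  — expand J → do S
step 5: stack=$ S do  input=do read $  — match do
step 6: stack=$ S  input=read $  — expand S → K J
step 7: stack=$ J K  input=read $  — expand K → read
step 8: stack=$ J read  input=read $  — match read
step 9: stack=$ J  input=$  — expand J → epsilon
Accept reached after 9 steps.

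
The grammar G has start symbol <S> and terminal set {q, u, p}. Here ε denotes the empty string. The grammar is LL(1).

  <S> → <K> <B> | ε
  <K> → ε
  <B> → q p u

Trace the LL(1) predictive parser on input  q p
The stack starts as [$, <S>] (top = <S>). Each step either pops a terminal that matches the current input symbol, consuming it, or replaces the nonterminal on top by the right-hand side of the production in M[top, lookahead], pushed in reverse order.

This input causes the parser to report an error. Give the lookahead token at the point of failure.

$

step 1: stack=$ <S>  input=q p $  — expand <S> → <K> <B>
step 2: stack=$ <B> <K>  input=q p $  — expand <K> → ε
step 3: stack=$ <B>  input=q p $  — expand <B> → q p u
step 4: stack=$ u p q  input=q p $  — match q
step 5: stack=$ u p  input=p $  — match p
step 6: stack=$ u  input=$  — error: top is terminal u but lookahead is $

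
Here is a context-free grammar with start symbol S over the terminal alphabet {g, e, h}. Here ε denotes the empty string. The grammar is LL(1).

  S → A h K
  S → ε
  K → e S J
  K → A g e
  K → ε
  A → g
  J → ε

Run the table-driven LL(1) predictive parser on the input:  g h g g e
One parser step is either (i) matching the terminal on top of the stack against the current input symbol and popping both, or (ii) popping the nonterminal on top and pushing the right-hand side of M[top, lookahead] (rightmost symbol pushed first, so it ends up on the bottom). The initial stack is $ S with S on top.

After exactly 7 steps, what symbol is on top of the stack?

g

step 1: stack=$ S  input=g h g g e $  — expand S → A h K
step 2: stack=$ K h A  input=g h g g e $  — expand A → g
step 3: stack=$ K h g  input=g h g g e $  — match g
step 4: stack=$ K h  input=h g g e $  — match h
step 5: stack=$ K  input=g g e $  — expand K → A g e
step 6: stack=$ e g A  input=g g e $  — expand A → g
step 7: stack=$ e g g  input=g g e $  — match g
Stack after step 7: $ e g (top = g).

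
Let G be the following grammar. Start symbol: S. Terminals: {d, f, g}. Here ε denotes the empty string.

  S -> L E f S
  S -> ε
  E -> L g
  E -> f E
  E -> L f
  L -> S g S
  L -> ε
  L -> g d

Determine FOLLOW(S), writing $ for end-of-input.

{$, f, g}

FIRST(S): from S->L E f S we get {f, g}; from S->ε we get {ε}. So FIRST(S) = {ε, f, g}.
FIRST(L): from L->S g S we get {f, g}; from L->ε we get {ε}; from L->g d we get {g}. So FIRST(L) = {ε, f, g}.
FIRST(E): from E->L g we get {f, g}; from E->f E we get {f}; from E->L f we get {f, g}. So FIRST(E) = {f, g}.
FOLLOW(S) includes $ since S is the start symbol.
FOLLOW(E): in S->L E f S, E is followed by f S with FIRST {f}; in E->f E, the suffix after E is empty (adds nothing new). Thus FOLLOW(E) = {f}.
FOLLOW(L): in S->L E f S, L is followed by E f S with FIRST {f, g}; in E->L g, L is followed by g with FIRST {g}; in E->L f, L is followed by f with FIRST {f}. Thus FOLLOW(L) = {f, g}.
FOLLOW(S): in S->L E f S, the suffix after S is empty (adds nothing new); in L->S g S (occurrence 1), S is followed by g S with FIRST {g}; in L->S g S (occurrence 2), the suffix after S is empty, so FOLLOW(S) ⊇ FOLLOW(L) = {f, g}. Thus FOLLOW(S) = {$, f, g}.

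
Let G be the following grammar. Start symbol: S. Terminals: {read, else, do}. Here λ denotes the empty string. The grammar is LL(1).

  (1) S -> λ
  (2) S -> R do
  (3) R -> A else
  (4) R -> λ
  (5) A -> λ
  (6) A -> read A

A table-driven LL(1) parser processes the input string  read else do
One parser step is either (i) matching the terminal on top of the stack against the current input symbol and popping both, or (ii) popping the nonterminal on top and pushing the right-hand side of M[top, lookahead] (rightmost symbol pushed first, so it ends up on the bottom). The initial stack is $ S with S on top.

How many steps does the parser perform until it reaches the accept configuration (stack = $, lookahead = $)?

7

     Stack             Input           Action
  1  $ S               read else do $  expand S -> R do
  2  $ do R            read else do $  expand R -> A else
  3  $ do else A       read else do $  expand A -> read A
  4  $ do else A read  read else do $  match read
  5  $ do else A       else do $       expand A -> λ
  6  $ do else         else do $       match else
  7  $ do              do $            match do
Accept reached after 7 steps.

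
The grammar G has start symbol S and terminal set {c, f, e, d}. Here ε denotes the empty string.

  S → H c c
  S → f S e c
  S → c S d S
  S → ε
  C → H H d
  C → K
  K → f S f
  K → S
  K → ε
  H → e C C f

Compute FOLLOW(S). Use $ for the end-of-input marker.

FIRST(H) = {e}
FIRST(S) = {ε, c, e, f}  (via H c c)
FIRST(K) = {ε, c, e, f}  (via S)
FIRST(C) = {ε, c, e, f}  (via H H d, K)
FOLLOW(S) includes $ since S is the start symbol.
FOLLOW(C): in H→e C C f (occurrence 1), C is followed by C f with FIRST {c, e, f}; in H→e C C f (occurrence 2), C is followed by f with FIRST {f}. Thus FOLLOW(C) = {c, e, f}.
FOLLOW(K): in C→K, the suffix after K is empty, so FOLLOW(K) ⊇ FOLLOW(C) = {c, e, f}. Thus FOLLOW(K) = {c, e, f}.
FOLLOW(S): in S→f S e c, S is followed by e c with FIRST {e}; in S→c S d S (occurrence 1), S is followed by d S with FIRST {d}; in S→c S d S (occurrence 2), the suffix after S is empty (adds nothing new); in K→f S f, S is followed by f with FIRST {f}; in K→S, the suffix after S is empty, so FOLLOW(S) ⊇ FOLLOW(K) = {c, e, f}. Thus FOLLOW(S) = {$, c, d, e, f}.
FOLLOW(H): in S→H c c, H is followed by c c with FIRST {c}; in C→H H d (occurrence 1), H is followed by H d with FIRST {e}; in C→H H d (occurrence 2), H is followed by d with FIRST {d}. Thus FOLLOW(H) = {c, d, e}.

{$, c, d, e, f}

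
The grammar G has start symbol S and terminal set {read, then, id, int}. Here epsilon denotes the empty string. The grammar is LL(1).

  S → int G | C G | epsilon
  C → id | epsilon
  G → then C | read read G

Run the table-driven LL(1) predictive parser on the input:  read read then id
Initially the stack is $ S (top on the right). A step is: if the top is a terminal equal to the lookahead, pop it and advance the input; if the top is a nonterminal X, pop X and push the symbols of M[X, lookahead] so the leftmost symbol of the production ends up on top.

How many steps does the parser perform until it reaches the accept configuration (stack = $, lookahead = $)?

9

step 1: stack=$ S  input=read read then id $  — expand S → C G
step 2: stack=$ G C  input=read read then id $  — expand C → epsilon
step 3: stack=$ G  input=read read then id $  — expand G → read read G
step 4: stack=$ G read read  input=read read then id $  — match read
step 5: stack=$ G read  input=read then id $  — match read
step 6: stack=$ G  input=then id $  — expand G → then C
step 7: stack=$ C then  input=then id $  — match then
step 8: stack=$ C  input=id $  — expand C → id
step 9: stack=$ id  input=id $  — match id
Accept reached after 9 steps.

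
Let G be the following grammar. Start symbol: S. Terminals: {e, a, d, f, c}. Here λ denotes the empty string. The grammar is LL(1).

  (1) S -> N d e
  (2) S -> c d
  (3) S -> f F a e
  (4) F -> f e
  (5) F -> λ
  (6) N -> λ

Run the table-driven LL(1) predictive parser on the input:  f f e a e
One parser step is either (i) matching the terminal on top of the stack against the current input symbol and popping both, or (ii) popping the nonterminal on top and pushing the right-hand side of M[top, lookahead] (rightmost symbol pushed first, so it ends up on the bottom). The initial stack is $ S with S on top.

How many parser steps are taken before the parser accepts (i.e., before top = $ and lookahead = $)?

     Stack      Input        Action
  1  $ S        f f e a e $  expand S -> f F a e
  2  $ e a F f  f f e a e $  match f
  3  $ e a F    f e a e $    expand F -> f e
  4  $ e a e f  f e a e $    match f
  5  $ e a e    e a e $      match e
  6  $ e a      a e $        match a
  7  $ e        e $          match e
Accept reached after 7 steps.

7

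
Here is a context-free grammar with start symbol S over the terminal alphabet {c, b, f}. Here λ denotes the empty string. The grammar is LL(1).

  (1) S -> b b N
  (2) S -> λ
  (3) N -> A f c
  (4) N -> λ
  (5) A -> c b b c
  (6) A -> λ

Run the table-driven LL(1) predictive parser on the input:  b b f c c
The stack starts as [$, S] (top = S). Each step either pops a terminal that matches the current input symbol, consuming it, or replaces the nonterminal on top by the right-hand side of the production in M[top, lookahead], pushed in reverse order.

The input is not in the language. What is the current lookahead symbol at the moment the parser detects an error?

     Stack    Input        Action
  1  $ S      b b f c c $  expand S -> b b N
  2  $ N b b  b b f c c $  match b
  3  $ N b    b f c c $    match b
  4  $ N      f c c $      expand N -> A f c
  5  $ c f A  f c c $      expand A -> λ
  6  $ c f    f c c $      match f
  7  $ c      c c $        match c
  8  $        c $          error: stack empty but input remains

c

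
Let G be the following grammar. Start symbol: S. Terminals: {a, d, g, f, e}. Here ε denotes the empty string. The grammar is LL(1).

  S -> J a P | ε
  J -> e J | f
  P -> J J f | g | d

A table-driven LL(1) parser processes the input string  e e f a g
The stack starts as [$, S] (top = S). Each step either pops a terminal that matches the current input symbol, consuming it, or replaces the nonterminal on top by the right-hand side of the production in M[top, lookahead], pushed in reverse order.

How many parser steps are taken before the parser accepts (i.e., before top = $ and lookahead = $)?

      Stack      Input        Action
   1  $ S        e e f a g $  expand S -> J a P
   2  $ P a J    e e f a g $  expand J -> e J
   3  $ P a J e  e e f a g $  match e
   4  $ P a J    e f a g $    expand J -> e J
   5  $ P a J e  e f a g $    match e
   6  $ P a J    f a g $      expand J -> f
   7  $ P a f    f a g $      match f
   8  $ P a      a g $        match a
   9  $ P        g $          expand P -> g
  10  $ g        g $          match g
Accept reached after 10 steps.

10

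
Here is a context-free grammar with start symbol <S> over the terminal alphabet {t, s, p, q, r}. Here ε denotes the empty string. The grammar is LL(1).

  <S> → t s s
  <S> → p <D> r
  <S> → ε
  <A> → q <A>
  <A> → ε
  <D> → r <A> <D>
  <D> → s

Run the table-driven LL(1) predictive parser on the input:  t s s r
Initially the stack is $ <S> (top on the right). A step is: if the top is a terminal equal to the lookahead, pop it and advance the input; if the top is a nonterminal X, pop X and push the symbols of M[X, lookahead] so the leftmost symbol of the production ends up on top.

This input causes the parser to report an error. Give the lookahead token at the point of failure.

r

step 1: stack=$ <S>  input=t s s r $  — expand <S> → t s s
step 2: stack=$ s s t  input=t s s r $  — match t
step 3: stack=$ s s  input=s s r $  — match s
step 4: stack=$ s  input=s r $  — match s
step 5: stack=$  input=r $  — error: stack empty but input remains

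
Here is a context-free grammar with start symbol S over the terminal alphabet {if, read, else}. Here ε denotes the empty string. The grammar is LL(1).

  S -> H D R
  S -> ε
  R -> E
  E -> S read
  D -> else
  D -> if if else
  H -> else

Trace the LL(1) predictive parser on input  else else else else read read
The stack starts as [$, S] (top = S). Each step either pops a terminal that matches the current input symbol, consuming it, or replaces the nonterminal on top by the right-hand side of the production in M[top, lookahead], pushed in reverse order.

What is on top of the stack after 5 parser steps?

R

step 1: stack=$ S  input=else else else else read read $  — expand S -> H D R
step 2: stack=$ R D H  input=else else else else read read $  — expand H -> else
step 3: stack=$ R D else  input=else else else else read read $  — match else
step 4: stack=$ R D  input=else else else read read $  — expand D -> else
step 5: stack=$ R else  input=else else else read read $  — match else
Stack after step 5: $ R (top = R).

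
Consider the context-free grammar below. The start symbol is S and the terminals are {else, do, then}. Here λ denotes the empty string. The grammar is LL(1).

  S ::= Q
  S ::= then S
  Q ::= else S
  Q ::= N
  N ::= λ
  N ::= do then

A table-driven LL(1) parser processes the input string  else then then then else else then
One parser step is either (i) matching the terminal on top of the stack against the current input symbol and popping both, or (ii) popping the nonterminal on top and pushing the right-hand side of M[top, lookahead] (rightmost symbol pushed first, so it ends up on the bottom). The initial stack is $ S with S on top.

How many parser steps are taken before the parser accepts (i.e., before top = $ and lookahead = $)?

step 1: stack=$ S  input=else then then then else else then $  — expand S ::= Q
step 2: stack=$ Q  input=else then then then else else then $  — expand Q ::= else S
step 3: stack=$ S else  input=else then then then else else then $  — match else
step 4: stack=$ S  input=then then then else else then $  — expand S ::= then S
step 5: stack=$ S then  input=then then then else else then $  — match then
step 6: stack=$ S  input=then then else else then $  — expand S ::= then S
step 7: stack=$ S then  input=then then else else then $  — match then
step 8: stack=$ S  input=then else else then $  — expand S ::= then S
step 9: stack=$ S then  input=then else else then $  — match then
step 10: stack=$ S  input=else else then $  — expand S ::= Q
step 11: stack=$ Q  input=else else then $  — expand Q ::= else S
step 12: stack=$ S else  input=else else then $  — match else
step 13: stack=$ S  input=else then $  — expand S ::= Q
step 14: stack=$ Q  input=else then $  — expand Q ::= else S
step 15: stack=$ S else  input=else then $  — match else
step 16: stack=$ S  input=then $  — expand S ::= then S
step 17: stack=$ S then  input=then $  — match then
step 18: stack=$ S  input=$  — expand S ::= Q
step 19: stack=$ Q  input=$  — expand Q ::= N
step 20: stack=$ N  input=$  — expand N ::= λ
Accept reached after 20 steps.

20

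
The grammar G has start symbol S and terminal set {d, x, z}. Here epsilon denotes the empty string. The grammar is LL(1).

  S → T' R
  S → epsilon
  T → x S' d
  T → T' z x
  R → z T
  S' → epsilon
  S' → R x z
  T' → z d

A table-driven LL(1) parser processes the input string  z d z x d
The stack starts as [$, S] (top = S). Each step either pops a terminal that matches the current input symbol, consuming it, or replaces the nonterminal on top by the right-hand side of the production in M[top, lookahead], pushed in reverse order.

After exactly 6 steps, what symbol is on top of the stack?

T

step 1: stack=$ S  input=z d z x d $  — expand S → T' R
step 2: stack=$ R T'  input=z d z x d $  — expand T' → z d
step 3: stack=$ R d z  input=z d z x d $  — match z
step 4: stack=$ R d  input=d z x d $  — match d
step 5: stack=$ R  input=z x d $  — expand R → z T
step 6: stack=$ T z  input=z x d $  — match z
Stack after step 6: $ T (top = T).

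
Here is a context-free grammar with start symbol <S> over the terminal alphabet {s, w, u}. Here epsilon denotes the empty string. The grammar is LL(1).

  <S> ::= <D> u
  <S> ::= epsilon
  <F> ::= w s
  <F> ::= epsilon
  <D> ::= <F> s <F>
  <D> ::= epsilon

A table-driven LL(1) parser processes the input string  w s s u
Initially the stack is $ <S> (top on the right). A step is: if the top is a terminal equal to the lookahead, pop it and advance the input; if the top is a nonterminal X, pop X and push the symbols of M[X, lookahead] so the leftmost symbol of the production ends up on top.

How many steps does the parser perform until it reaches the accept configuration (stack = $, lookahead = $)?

8

step 1: stack=$ <S>  input=w s s u $  — expand <S> ::= <D> u
step 2: stack=$ u <D>  input=w s s u $  — expand <D> ::= <F> s <F>
step 3: stack=$ u <F> s <F>  input=w s s u $  — expand <F> ::= w s
step 4: stack=$ u <F> s s w  input=w s s u $  — match w
step 5: stack=$ u <F> s s  input=s s u $  — match s
step 6: stack=$ u <F> s  input=s u $  — match s
step 7: stack=$ u <F>  input=u $  — expand <F> ::= epsilon
step 8: stack=$ u  input=u $  — match u
Accept reached after 8 steps.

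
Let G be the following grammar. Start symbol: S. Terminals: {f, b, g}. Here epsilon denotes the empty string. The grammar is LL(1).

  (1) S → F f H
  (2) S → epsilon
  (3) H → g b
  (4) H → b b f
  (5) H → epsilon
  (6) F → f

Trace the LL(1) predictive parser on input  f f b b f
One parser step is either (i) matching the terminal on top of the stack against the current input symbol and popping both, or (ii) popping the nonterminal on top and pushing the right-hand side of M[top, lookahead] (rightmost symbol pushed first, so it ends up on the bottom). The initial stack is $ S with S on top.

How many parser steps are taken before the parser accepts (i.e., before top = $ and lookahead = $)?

8

     Stack    Input        Action
  1  $ S      f f b b f $  expand S → F f H
  2  $ H f F  f f b b f $  expand F → f
  3  $ H f f  f f b b f $  match f
  4  $ H f    f b b f $    match f
  5  $ H      b b f $      expand H → b b f
  6  $ f b b  b b f $      match b
  7  $ f b    b f $        match b
  8  $ f      f $          match f
Accept reached after 8 steps.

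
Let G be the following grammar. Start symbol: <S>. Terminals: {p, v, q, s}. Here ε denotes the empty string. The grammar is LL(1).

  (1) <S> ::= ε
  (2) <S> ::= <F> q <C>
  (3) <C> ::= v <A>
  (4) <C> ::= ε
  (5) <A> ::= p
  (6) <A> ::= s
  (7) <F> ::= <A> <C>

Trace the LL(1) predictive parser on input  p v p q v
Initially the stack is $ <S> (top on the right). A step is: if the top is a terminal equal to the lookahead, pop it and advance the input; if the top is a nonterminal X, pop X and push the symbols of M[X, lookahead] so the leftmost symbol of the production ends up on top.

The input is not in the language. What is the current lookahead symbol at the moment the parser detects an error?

      Stack            Input        Action
   1  $ <S>            p v p q v $  expand <S> ::= <F> q <C>
   2  $ <C> q <F>      p v p q v $  expand <F> ::= <A> <C>
   3  $ <C> q <C> <A>  p v p q v $  expand <A> ::= p
   4  $ <C> q <C> p    p v p q v $  match p
   5  $ <C> q <C>      v p q v $    expand <C> ::= v <A>
   6  $ <C> q <A> v    v p q v $    match v
   7  $ <C> q <A>      p q v $      expand <A> ::= p
   8  $ <C> q p        p q v $      match p
   9  $ <C> q          q v $        match q
  10  $ <C>            v $          expand <C> ::= v <A>
  11  $ <A> v          v $          match v
  12  $ <A>            $            error: M[<A>, $] is empty

$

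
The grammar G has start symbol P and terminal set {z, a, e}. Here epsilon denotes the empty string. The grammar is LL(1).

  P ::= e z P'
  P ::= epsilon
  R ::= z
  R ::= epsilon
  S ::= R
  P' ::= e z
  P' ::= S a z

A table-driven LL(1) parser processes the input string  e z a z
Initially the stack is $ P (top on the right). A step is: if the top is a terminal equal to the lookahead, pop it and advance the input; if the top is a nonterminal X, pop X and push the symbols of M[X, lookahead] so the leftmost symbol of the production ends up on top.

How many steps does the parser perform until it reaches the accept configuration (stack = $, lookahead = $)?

     Stack     Input      Action
  1  $ P       e z a z $  expand P ::= e z P'
  2  $ P' z e  e z a z $  match e
  3  $ P' z    z a z $    match z
  4  $ P'      a z $      expand P' ::= S a z
  5  $ z a S   a z $      expand S ::= R
  6  $ z a R   a z $      expand R ::= epsilon
  7  $ z a     a z $      match a
  8  $ z       z $        match z
Accept reached after 8 steps.

8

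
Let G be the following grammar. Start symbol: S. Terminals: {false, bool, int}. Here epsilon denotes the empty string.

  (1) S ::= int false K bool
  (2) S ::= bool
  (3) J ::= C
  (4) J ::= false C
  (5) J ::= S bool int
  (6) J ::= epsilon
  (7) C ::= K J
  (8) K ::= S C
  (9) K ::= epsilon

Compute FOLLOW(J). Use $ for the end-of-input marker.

FIRST(S) = {bool, int}
FIRST(K) = {epsilon, bool, int}  (via S C)
FIRST(J) = {epsilon, bool, false, int}  (via C, S bool int)
FIRST(C) = {epsilon, bool, false, int}  (via K J)
FOLLOW(S) includes $ since S is the start symbol.
FOLLOW(S): in J::=S bool int, S is followed by bool int with FIRST {bool}; in K::=S C, S is followed by C with FIRST {epsilon, bool, false, int}; in K::=S C, the suffix after S is nullable, so FOLLOW(S) ⊇ FOLLOW(K) = {bool, false, int}. Thus FOLLOW(S) = {$, bool, false, int}.
FOLLOW(J): in C::=K J, the suffix after J is empty, so FOLLOW(J) ⊇ FOLLOW(C) = {bool, false, int}. Thus FOLLOW(J) = {bool, false, int}.
FOLLOW(C): in J::=C, the suffix after C is empty, so FOLLOW(C) ⊇ FOLLOW(J) = {bool, false, int}; in J::=false C, the suffix after C is empty, so FOLLOW(C) ⊇ FOLLOW(J) = {bool, false, int}; in K::=S C, the suffix after C is empty, so FOLLOW(C) ⊇ FOLLOW(K) = {bool, false, int}. Thus FOLLOW(C) = {bool, false, int}.
FOLLOW(K): in S::=int false K bool, K is followed by bool with FIRST {bool}; in C::=K J, K is followed by J with FIRST {epsilon, bool, false, int}; in C::=K J, the suffix after K is nullable, so FOLLOW(K) ⊇ FOLLOW(C) = {bool, false, int}. Thus FOLLOW(K) = {bool, false, int}.

{bool, false, int}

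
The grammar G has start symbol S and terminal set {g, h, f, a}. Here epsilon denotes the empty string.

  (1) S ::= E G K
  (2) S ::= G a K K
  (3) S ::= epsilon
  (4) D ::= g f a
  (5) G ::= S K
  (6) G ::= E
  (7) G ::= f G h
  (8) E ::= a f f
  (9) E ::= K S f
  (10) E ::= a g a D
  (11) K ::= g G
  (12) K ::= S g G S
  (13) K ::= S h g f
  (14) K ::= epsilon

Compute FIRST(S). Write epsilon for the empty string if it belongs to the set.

FIRST(D): from D::=g f a we get {g}. So FIRST(D) = {g}.
FIRST(S): from S::=E G K we get {a, f, g, h}; from S::=G a K K we get {a, f, g, h}; from S::=epsilon we get {epsilon}. So FIRST(S) = {epsilon, a, f, g, h}.
FIRST(K): from K::=g G we get {g}; from K::=S g G S we get {a, f, g, h}; from K::=S h g f we get {a, f, g, h}; from K::=epsilon we get {epsilon}. So FIRST(K) = {epsilon, a, f, g, h}.
FIRST(E): from E::=a f f we get {a}; from E::=K S f we get {a, f, g, h}; from E::=a g a D we get {a}. So FIRST(E) = {a, f, g, h}.
FIRST(G): from G::=S K we get {epsilon, a, f, g, h}; from G::=E we get {a, f, g, h}; from G::=f G h we get {f}. So FIRST(G) = {epsilon, a, f, g, h}.

{epsilon, a, f, g, h}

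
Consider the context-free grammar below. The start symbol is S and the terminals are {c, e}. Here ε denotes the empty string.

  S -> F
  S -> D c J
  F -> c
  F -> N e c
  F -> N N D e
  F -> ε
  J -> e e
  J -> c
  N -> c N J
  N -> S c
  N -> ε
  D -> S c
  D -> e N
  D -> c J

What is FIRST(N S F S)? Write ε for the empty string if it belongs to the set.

FIRST(J): from J->e e we get {e}; from J->c we get {c}. So FIRST(J) = {c, e}.
FIRST(S): from S->F we get {ε, c, e}; from S->D c J we get {c, e}. So FIRST(S) = {ε, c, e}.
FIRST(N): from N->c N J we get {c}; from N->S c we get {c, e}; from N->ε we get {ε}. So FIRST(N) = {ε, c, e}.
FIRST(D): from D->S c we get {c, e}; from D->e N we get {e}; from D->c J we get {c}. So FIRST(D) = {c, e}.
FIRST(F): from F->c we get {c}; from F->N e c we get {c, e}; from F->N N D e we get {c, e}; from F->ε we get {ε}. So FIRST(F) = {ε, c, e}.
FIRST(N S F S): take FIRST of each symbol in turn, carrying on past any symbol whose FIRST contains ε; result {ε, c, e}.

{ε, c, e}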